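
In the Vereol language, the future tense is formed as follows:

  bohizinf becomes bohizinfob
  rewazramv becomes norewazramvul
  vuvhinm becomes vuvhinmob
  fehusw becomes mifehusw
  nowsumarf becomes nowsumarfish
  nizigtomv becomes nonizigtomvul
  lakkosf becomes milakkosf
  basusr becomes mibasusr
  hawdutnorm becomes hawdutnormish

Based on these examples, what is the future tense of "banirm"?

banirmish

"banirm" has second-to-last letter 'r'. The stems whose second-to-last letter is 'r' (nowsumarf → nowsumarfish, hawdutnorm → hawdutnormish) add -ish.
The other patterns: stems whose second-to-last letter is 'm' add no- … -ul around the stem; stems whose second-to-last letter is 'n' add -ob; stems whose second-to-last letter is 's' add the prefix mi-.
So banirm → banirmish.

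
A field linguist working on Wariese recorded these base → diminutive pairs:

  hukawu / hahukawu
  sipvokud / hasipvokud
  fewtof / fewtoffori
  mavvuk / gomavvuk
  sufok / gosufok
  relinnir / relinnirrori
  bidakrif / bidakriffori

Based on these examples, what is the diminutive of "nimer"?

nimerrori

sufok and fewtof both have last vowel 'o' yet inflect differently (gosufok, fewtoffori), so the last vowel is not what conditions the rule; the final letter is.
"nimer" ends in -r. The one such stem in the data (relinnir → relinnirrori) doubles the final consonant and adds -ori (as do bidakrif, fewtof), so the same rule applies.
The other patterns: stems ending in -k add the prefix go-; stems ending in -d or -u add the prefix ha-.
So nimer → nimerrori.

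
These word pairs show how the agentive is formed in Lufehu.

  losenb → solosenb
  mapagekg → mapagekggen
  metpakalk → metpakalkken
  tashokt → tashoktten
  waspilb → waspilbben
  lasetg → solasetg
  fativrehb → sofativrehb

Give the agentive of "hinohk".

waspilb and losenb both end in -b yet inflect differently (waspilbben, solosenb), so the final letter is not what conditions the rule; the second-to-last letter is.
"hinohk" has second-to-last letter 'h'. The one such stem in the data (fativrehb → sofativrehb) adds the prefix so-, so the same rule applies.
The other pattern: stems whose second-to-last letter is 'k' or 'l' double the final consonant and add -en.
So hinohk → sohinohk.

sohinohk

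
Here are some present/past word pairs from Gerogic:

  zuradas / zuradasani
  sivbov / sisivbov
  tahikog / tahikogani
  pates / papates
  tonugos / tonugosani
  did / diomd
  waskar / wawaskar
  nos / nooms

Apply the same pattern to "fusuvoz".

"fusuvoz" has 3 vowels. The stems with 3 vowels (tonugos → tonugosani, tahikog → tahikogani, zuradas → zuradasani) add -ani.
So fusuvoz → fusuvozani.

fusuvozani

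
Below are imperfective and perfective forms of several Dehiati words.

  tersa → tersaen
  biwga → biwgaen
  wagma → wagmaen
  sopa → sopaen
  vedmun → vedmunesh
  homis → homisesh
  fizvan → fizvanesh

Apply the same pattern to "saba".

"saba" ends in -a. The stems ending in -a (tersa → tersaen, biwga → biwgaen, wagma → wagmaen) add -en.
So saba → sabaen.

sabaen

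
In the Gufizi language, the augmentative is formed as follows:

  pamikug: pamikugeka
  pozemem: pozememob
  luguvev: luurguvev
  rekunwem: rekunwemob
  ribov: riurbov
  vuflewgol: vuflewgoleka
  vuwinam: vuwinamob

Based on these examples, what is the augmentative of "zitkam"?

zitkamob

luguvev and pozemem both have last vowel 'e' yet inflect differently (luurguvev, pozememob), so the last vowel is not what conditions the rule; the final letter is.
"zitkam" ends in -m. The stems ending in -m (vuwinam → vuwinamob, pozemem → pozememob, rekunwem → rekunwemob) add -ob.
The other patterns: stems ending in -v insert -ur- after the first vowel; stems ending in -g or -l add -eka.
So zitkam → zitkamob.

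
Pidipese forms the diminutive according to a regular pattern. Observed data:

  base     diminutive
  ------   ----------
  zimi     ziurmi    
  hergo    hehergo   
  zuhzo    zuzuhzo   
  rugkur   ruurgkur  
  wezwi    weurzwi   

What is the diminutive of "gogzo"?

gogogzo

zuhzo and zimi both begin with z- yet inflect differently (zuzuhzo, ziurmi), so the first letter is not what conditions the rule; the final letter is.
"gogzo" ends in -o. The stems ending in -o (zuhzo → zuzuhzo, hergo → hehergo) repeat the first consonant+vowel as a prefix.
So gogzo → gogogzo.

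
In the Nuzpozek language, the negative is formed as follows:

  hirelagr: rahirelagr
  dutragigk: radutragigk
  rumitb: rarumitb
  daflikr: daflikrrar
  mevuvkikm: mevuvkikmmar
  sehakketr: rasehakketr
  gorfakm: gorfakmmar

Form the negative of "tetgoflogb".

ratetgoflogb

"tetgoflogb" has second-to-last letter 'g'. The stems whose second-to-last letter is 'g' (dutragigk → radutragigk, hirelagr → rahirelagr) add the prefix ra-.
The other pattern: stems whose second-to-last letter is 'k' double the final consonant and add -ar.
So tetgoflogb → ratetgoflogb.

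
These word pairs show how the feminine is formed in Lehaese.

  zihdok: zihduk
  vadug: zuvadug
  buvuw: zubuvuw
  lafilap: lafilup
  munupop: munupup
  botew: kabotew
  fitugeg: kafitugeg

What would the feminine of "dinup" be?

botew and buvuw both end in -w yet inflect differently (kabotew, zubuvuw), so the final letter is not what conditions the rule; the last vowel is.
"dinup" has last vowel 'u'. The stems whose last vowel is 'u' (buvuw → zubuvuw, vadug → zuvadug) add the prefix zu-.
The other patterns: stems whose last vowel is 'e' add the prefix ka-; stems whose last vowel is 'a' or 'o' change the last vowel to 'u'.
So dinup → zudinup.

zudinup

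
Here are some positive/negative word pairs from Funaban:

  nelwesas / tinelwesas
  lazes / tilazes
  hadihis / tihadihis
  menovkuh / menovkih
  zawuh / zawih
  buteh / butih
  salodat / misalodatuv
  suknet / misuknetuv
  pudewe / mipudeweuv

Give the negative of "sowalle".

misowalleuv

lazes and buteh both have last vowel 'e' yet inflect differently (tilazes, butih), so the last vowel is not what conditions the rule; the final letter is.
"sowalle" ends in -e. The one such stem in the data (pudewe → mipudeweuv) adds mi- … -uv around the stem, so the same rule applies.
The other patterns: stems ending in -s add the prefix ti-; stems ending in -h change the last vowel to 'i'.
So sowalle → misowalleuv.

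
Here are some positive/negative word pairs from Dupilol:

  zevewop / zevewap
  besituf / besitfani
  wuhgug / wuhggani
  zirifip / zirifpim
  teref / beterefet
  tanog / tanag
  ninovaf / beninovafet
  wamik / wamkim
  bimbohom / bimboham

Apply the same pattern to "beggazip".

zevewop and zirifip both end in -p yet inflect differently (zevewap, zirifpim), so the final letter is not what conditions the rule; the last vowel is.
"beggazip" has last vowel 'i'. The stems whose last vowel is 'i' (zirifip → zirifpim, wamik → wamkim) delete the last vowel and add -im.
The other patterns: stems whose last vowel is 'o' change the last vowel to 'a'; stems whose last vowel is 'a' or 'e' add be- … -et around the stem; stems whose last vowel is 'u' delete the last vowel and add -ani.
So beggazip → beggazpim.

beggazpim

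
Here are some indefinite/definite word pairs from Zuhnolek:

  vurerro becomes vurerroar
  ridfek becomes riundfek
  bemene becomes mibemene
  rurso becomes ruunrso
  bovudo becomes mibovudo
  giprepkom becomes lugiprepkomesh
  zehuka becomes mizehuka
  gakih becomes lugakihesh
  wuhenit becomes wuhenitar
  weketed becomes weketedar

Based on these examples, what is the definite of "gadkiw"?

rurso and bovudo both end in -o yet inflect differently (ruunrso, mibovudo), so the final letter is not what conditions the rule; the first letter is.
"gadkiw" begins with g-. The stems beginning with g- (giprepkom → lugiprepkomesh, gakih → lugakihesh) add lu- … -esh around the stem.
The other patterns: stems beginning with r- insert -un- after the first vowel; stems beginning with b- or z- add the prefix mi-; stems beginning with v- or w- add -ar.
So gadkiw → lugadkiwesh.

lugadkiwesh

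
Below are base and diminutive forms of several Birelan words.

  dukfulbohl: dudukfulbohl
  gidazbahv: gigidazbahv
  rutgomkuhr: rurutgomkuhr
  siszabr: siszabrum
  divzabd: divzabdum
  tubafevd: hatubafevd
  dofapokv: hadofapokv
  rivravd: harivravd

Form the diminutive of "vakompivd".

rutgomkuhr and siszabr both end in -r yet inflect differently (rurutgomkuhr, siszabrum), so the final letter is not what conditions the rule; the second-to-last letter is.
"vakompivd" has second-to-last letter 'v'. The stems whose second-to-last letter is 'v' (tubafevd → hatubafevd, rivravd → harivravd) add the prefix ha-.
The other patterns: stems whose second-to-last letter is 'h' repeat the first consonant+vowel as a prefix; stems whose second-to-last letter is 'b' add -um.
So vakompivd → havakompivd.

havakompivd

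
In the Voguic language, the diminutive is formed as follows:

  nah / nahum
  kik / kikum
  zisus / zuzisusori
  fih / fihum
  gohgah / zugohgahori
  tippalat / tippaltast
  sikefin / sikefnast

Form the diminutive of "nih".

fih and gohgah both end in -h yet inflect differently (fihum, zugohgahori), so the final letter is not what conditions the rule; the number of vowels is.
"nih" has 1 vowel. The stems with 1 vowel (fih → fihum, kik → kikum, nah → nahum) add -um.
So nih → nihum.

nihum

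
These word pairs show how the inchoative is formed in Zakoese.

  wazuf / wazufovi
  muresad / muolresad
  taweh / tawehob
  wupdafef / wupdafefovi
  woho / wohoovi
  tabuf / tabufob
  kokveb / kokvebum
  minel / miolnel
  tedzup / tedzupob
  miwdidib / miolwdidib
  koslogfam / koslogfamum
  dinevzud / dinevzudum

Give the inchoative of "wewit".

wazuf and tabuf both end in -f yet inflect differently (wazufovi, tabufob), so the final letter is not what conditions the rule; the first letter is.
"wewit" begins with w-. The stems beginning with w- (wazuf → wazufovi, woho → wohoovi, wupdafef → wupdafefovi) add -ovi.
So wewit → wewitovi.

wewitovi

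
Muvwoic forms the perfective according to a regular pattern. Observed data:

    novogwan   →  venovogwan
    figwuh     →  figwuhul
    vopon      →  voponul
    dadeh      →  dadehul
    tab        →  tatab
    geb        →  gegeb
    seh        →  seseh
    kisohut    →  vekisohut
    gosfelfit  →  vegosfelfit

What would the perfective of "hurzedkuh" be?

"hurzedkuh" has 3 vowels. The stems with 3 vowels (novogwan → venovogwan, gosfelfit → vegosfelfit, kisohut → vekisohut) add the prefix ve-.
So hurzedkuh → vehurzedkuh.

vehurzedkuh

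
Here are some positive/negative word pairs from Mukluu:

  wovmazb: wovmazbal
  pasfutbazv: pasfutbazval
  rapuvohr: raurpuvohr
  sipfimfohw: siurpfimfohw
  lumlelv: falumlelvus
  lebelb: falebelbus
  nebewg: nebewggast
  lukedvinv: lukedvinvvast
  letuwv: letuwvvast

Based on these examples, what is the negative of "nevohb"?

neurvohb

pasfutbazv and lumlelv both end in -v yet inflect differently (pasfutbazval, falumlelvus), so the final letter is not what conditions the rule; the second-to-last letter is.
"nevohb" has second-to-last letter 'h'. The stems whose second-to-last letter is 'h' (rapuvohr → raurpuvohr, sipfimfohw → siurpfimfohw) insert -ur- after the first vowel.
The other patterns: stems whose second-to-last letter is 'z' add -al; stems whose second-to-last letter is 'l' add fa- … -us around the stem; stems whose second-to-last letter is 'n' or 'w' double the final consonant and add -ast.
So nevohb → neurvohb.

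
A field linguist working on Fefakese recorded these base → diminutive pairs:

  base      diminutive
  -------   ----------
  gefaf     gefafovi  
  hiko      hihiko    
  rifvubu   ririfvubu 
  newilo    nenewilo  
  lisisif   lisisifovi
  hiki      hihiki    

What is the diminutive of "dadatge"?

"dadatge" ends in a vowel. The stems ending in a vowel (hiki → hihiki, rifvubu → ririfvubu, newilo → nenewilo) repeat the first consonant+vowel as a prefix.
So dadatge → dadadatge.

dadadatge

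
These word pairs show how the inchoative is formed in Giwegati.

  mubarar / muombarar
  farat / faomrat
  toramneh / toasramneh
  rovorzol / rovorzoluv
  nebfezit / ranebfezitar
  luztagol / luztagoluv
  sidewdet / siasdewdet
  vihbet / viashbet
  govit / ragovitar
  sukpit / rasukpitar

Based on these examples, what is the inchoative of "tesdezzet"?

sukpit and sidewdet both end in -t yet inflect differently (rasukpitar, siasdewdet), so the final letter is not what conditions the rule; the last vowel is.
"tesdezzet" has last vowel 'e'. The stems whose last vowel is 'e' (sidewdet → siasdewdet, toramneh → toasramneh, vihbet → viashbet) insert -as- after the first vowel.
The other patterns: stems whose last vowel is 'o' add -uv; stems whose last vowel is 'i' add ra- … -ar around the stem; stems whose last vowel is 'a' insert -om- after the first vowel.
So tesdezzet → teassdezzet.

teassdezzet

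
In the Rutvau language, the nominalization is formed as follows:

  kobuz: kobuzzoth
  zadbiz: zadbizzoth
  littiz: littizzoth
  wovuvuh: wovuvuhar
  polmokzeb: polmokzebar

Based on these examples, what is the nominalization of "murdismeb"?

murdismebar

kobuz and wovuvuh both have last vowel 'u' yet inflect differently (kobuzzoth, wovuvuhar), so the last vowel is not what conditions the rule; the final letter is.
"murdismeb" ends in -b. The one such stem in the data (polmokzeb → polmokzebar) adds -ar, so the same rule applies.
The other pattern: stems ending in -z double the final consonant and add -oth.
So murdismeb → murdismebar.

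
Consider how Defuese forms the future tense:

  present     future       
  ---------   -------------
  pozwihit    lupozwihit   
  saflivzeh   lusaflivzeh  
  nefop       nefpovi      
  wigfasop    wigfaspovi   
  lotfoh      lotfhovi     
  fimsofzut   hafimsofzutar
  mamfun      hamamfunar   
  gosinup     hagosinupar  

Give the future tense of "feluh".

"feluh" has last vowel 'u'. The stems whose last vowel is 'u' (fimsofzut → hafimsofzutar, mamfun → hamamfunar, gosinup → hagosinupar) add ha- … -ar around the stem.
The other patterns: stems whose last vowel is 'e' or 'i' add the prefix lu-; stems whose last vowel is 'o' delete the last vowel and add -ovi.
So feluh → hafeluhar.

hafeluhar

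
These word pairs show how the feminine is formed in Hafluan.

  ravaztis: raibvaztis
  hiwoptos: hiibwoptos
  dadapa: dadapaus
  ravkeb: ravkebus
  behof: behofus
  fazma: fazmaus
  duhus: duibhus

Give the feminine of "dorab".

dorabus

hiwoptos and behof both have last vowel 'o' yet inflect differently (hiibwoptos, behofus), so the last vowel is not what conditions the rule; the final letter is.
"dorab" ends in -b. The one such stem in the data (ravkeb → ravkebus) adds -us, so the same rule applies.
So dorab → dorabus.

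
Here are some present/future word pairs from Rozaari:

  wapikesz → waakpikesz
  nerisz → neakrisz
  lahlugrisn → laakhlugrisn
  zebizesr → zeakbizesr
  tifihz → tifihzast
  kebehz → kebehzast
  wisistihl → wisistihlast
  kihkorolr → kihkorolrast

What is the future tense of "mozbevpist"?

wapikesz and tifihz both end in -z yet inflect differently (waakpikesz, tifihzast), so the final letter is not what conditions the rule; the second-to-last letter is.
"mozbevpist" has second-to-last letter 's'. The stems whose second-to-last letter is 's' (wapikesz → waakpikesz, nerisz → neakrisz, lahlugrisn → laakhlugrisn) insert -ak- after the first vowel.
So mozbevpist → moakzbevpist.

moakzbevpist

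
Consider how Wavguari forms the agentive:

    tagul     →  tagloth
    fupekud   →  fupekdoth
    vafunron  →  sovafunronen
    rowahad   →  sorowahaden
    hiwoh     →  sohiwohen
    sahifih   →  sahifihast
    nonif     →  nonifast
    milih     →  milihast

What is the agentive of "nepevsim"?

fupekud and rowahad both end in -d yet inflect differently (fupekdoth, sorowahaden), so the final letter is not what conditions the rule; the last vowel is.
"nepevsim" has last vowel 'i'. The stems whose last vowel is 'i' (milih → milihast, nonif → nonifast, sahifih → sahifihast) add -ast.
The other patterns: stems whose last vowel is 'u' delete the last vowel and add -oth; stems whose last vowel is 'a' or 'o' add so- … -en around the stem.
So nepevsim → nepevsimast.

nepevsimast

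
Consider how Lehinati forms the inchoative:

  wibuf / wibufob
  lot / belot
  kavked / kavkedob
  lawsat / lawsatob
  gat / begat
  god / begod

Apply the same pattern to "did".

"did" has 1 vowel. The stems with 1 vowel (lot → belot, gat → begat, god → begod) add the prefix be-.
The other pattern: stems with 2 vowels add -ob.
So did → bedid.

bedid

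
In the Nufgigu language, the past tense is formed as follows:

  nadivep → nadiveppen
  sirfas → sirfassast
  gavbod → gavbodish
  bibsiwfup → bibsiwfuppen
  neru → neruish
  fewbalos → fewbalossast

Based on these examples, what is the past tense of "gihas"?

gihassast

bibsiwfup and neru both have last vowel 'u' yet inflect differently (bibsiwfuppen, neruish), so the last vowel is not what conditions the rule; the final letter is.
"gihas" ends in -s. The stems ending in -s (sirfas → sirfassast, fewbalos → fewbalossast) double the final consonant and add -ast.
So gihas → gihassast.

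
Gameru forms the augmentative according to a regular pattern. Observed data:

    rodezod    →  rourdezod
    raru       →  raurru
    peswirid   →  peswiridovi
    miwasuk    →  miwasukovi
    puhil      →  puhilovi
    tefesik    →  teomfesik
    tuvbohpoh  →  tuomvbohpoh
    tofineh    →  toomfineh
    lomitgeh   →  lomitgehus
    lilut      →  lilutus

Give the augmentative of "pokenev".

"pokenev" begins with p-. The stems beginning with p- (peswirid → peswiridovi, puhil → puhilovi) add -ovi.
So pokenev → pokenevovi.

pokenevovi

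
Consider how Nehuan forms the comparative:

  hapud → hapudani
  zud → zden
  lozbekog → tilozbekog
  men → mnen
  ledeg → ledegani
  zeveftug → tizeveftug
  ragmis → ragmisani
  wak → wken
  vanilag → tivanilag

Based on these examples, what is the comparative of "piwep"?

zud and hapud both end in -d yet inflect differently (zden, hapudani), so the final letter is not what conditions the rule; the number of vowels is.
"piwep" has 2 vowels. The stems with 2 vowels (ragmis → ragmisani, ledeg → ledegani, hapud → hapudani) add -ani.
So piwep → piwepani.

piwepani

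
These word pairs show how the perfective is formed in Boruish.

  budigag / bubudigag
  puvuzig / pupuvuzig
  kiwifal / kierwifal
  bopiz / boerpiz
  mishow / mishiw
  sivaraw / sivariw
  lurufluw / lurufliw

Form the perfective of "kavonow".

budigag and kiwifal both have last vowel 'a' yet inflect differently (bubudigag, kierwifal), so the last vowel is not what conditions the rule; the final letter is.
"kavonow" ends in -w. The stems ending in -w (mishow → mishiw, sivaraw → sivariw, lurufluw → lurufliw) change the last vowel to 'i'.
The other patterns: stems ending in -g repeat the first consonant+vowel as a prefix; stems ending in -l or -z insert -er- after the first vowel.
So kavonow → kavoniw.

kavoniw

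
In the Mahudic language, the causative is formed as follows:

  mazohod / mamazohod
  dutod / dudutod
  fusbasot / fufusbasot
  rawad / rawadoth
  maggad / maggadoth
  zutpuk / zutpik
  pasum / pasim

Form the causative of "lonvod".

mazohod and rawad both end in -d yet inflect differently (mamazohod, rawadoth), so the final letter is not what conditions the rule; the last vowel is.
"lonvod" has last vowel 'o'. The stems whose last vowel is 'o' (mazohod → mamazohod, dutod → dudutod, fusbasot → fufusbasot) repeat the first consonant+vowel as a prefix.
The other patterns: stems whose last vowel is 'a' add -oth; stems whose last vowel is 'u' change the last vowel to 'i'.
So lonvod → lolonvod.

lolonvod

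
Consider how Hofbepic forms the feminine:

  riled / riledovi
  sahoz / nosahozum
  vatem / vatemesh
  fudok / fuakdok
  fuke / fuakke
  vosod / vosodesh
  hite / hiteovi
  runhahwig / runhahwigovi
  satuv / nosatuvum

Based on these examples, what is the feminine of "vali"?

fuke and hite both end in -e yet inflect differently (fuakke, hiteovi), so the final letter is not what conditions the rule; the first letter is.
"vali" begins with v-. The stems beginning with v- (vosod → vosodesh, vatem → vatemesh) add -esh.
So vali → valiesh.

valiesh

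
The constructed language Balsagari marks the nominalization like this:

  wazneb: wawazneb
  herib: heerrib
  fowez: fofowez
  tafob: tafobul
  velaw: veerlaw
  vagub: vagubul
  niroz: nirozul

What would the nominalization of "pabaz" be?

herib and wazneb both end in -b yet inflect differently (heerrib, wawazneb), so the final letter is not what conditions the rule; the last vowel is.
"pabaz" has last vowel 'a'. The one such stem in the data (velaw → veerlaw) inserts -er- after the first vowel (as does herib), so the same rule applies.
The other patterns: stems whose last vowel is 'e' repeat the first consonant+vowel as a prefix; stems whose last vowel is 'o' or 'u' add -ul.
So pabaz → paerbaz.

paerbaz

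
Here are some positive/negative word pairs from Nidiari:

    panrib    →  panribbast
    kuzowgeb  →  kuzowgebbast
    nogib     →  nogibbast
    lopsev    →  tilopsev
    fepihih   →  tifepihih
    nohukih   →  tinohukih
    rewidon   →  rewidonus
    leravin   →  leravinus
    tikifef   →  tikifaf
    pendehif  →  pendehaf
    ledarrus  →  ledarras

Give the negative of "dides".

kuzowgeb and lopsev both have last vowel 'e' yet inflect differently (kuzowgebbast, tilopsev), so the last vowel is not what conditions the rule; the final letter is.
"dides" ends in -s. The one such stem in the data (ledarrus → ledarras) changes the last vowel to 'a' (as do tikifef, pendehif), so the same rule applies.
The other patterns: stems ending in -b double the final consonant and add -ast; stems ending in -h or -v add the prefix ti-; stems ending in -n add -us.
So dides → didas.

didas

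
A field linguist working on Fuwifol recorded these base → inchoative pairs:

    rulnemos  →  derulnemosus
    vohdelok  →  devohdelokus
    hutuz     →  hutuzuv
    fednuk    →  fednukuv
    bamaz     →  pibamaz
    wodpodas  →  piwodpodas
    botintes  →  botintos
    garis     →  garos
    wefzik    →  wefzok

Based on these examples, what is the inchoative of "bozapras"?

pibozapras

vohdelok and fednuk both end in -k yet inflect differently (devohdelokus, fednukuv), so the final letter is not what conditions the rule; the last vowel is.
"bozapras" has last vowel 'a'. The stems whose last vowel is 'a' (bamaz → pibamaz, wodpodas → piwodpodas) add the prefix pi-.
So bozapras → pibozapras.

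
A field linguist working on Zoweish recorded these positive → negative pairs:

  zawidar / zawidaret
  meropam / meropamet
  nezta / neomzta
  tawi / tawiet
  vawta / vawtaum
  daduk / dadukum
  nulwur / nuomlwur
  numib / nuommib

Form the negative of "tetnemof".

tetnemofet

nezta and vawta both end in -a yet inflect differently (neomzta, vawtaum), so the final letter is not what conditions the rule; the first letter is.
"tetnemof" begins with t-. The one such stem in the data (tawi → tawiet) adds -et, so the same rule applies.
The other patterns: stems beginning with n- insert -om- after the first vowel; stems beginning with d- or v- add -um.
So tetnemof → tetnemofet.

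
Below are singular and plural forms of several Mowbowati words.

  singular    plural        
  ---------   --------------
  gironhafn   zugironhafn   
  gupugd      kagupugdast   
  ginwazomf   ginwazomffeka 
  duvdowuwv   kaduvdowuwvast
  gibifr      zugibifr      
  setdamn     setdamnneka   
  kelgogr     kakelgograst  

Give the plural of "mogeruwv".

"mogeruwv" has second-to-last letter 'w'. The one such stem in the data (duvdowuwv → kaduvdowuwvast) adds ka- … -ast around the stem, so the same rule applies.
So mogeruwv → kamogeruwvast.

kamogeruwvast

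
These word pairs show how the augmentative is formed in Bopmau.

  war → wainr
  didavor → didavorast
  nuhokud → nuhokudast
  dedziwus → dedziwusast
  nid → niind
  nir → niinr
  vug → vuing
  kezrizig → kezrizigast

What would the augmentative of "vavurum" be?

war and didavor both end in -r yet inflect differently (wainr, didavorast), so the final letter is not what conditions the rule; the number of vowels is.
"vavurum" has 3 vowels. The stems with 3 vowels (didavor → didavorast, kezrizig → kezrizigast, dedziwus → dedziwusast) add -ast.
The other pattern: stems with 1 vowel insert -in- after the first vowel.
So vavurum → vavurumast.

vavurumast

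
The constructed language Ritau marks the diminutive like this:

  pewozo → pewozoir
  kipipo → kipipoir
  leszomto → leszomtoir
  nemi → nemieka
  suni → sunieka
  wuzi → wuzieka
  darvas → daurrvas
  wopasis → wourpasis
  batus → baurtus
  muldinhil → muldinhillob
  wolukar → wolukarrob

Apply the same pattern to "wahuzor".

"wahuzor" ends in -r. The one such stem in the data (wolukar → wolukarrob) doubles the final consonant and adds -ob (as does muldinhil), so the same rule applies.
The other patterns: stems ending in -o add -ir; stems ending in -i add -eka; stems ending in -s insert -ur- after the first vowel.
So wahuzor → wahuzorrob.

wahuzorrob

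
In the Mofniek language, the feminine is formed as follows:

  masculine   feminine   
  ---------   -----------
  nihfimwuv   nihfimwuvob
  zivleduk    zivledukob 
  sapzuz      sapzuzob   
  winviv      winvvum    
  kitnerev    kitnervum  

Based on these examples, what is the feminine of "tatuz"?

nihfimwuv and kitnerev both end in -v yet inflect differently (nihfimwuvob, kitnervum), so the final letter is not what conditions the rule; the last vowel is.
"tatuz" has last vowel 'u'. The stems whose last vowel is 'u' (zivleduk → zivledukob, sapzuz → sapzuzob, nihfimwuv → nihfimwuvob) add -ob.
So tatuz → tatuzob.

tatuzob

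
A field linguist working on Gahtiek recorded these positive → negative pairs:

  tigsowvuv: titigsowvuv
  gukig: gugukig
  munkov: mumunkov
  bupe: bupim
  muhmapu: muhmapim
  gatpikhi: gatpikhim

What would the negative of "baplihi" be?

baplihim

tigsowvuv and muhmapu both have last vowel 'u' yet inflect differently (titigsowvuv, muhmapim), so the last vowel is not what conditions the rule; whether the stem ends in a vowel or a consonant is.
"baplihi" ends in a vowel. The stems ending in a vowel (bupe → bupim, muhmapu → muhmapim, gatpikhi → gatpikhim) drop the final letter and add -im.
The other pattern: stems ending in a consonant repeat the first consonant+vowel as a prefix.
So baplihi → baplihim.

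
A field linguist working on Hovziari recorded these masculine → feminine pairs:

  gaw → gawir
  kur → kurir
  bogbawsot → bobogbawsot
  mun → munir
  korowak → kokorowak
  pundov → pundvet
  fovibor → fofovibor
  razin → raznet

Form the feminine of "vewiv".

mun and razin both end in -n yet inflect differently (munir, raznet), so the final letter is not what conditions the rule; the number of vowels is.
"vewiv" has 2 vowels. The stems with 2 vowels (razin → raznet, pundov → pundvet) delete the last vowel and add -et.
So vewiv → vewvet.

vewvet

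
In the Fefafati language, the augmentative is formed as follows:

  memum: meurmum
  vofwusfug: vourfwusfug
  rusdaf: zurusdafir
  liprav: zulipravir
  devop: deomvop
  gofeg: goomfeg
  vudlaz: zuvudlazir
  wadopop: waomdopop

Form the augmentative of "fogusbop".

vofwusfug and gofeg both end in -g yet inflect differently (vourfwusfug, goomfeg), so the final letter is not what conditions the rule; the last vowel is.
"fogusbop" has last vowel 'o'. The stems whose last vowel is 'o' (devop → deomvop, wadopop → waomdopop) insert -om- after the first vowel.
So fogusbop → foomgusbop.

foomgusbop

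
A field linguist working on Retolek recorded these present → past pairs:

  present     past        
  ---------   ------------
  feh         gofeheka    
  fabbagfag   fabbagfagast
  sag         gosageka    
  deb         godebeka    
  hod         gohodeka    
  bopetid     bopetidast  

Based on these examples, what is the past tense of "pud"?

"pud" has 1 vowel. The stems with 1 vowel (sag → gosageka, feh → gofeheka, deb → godebeka) add go- … -eka around the stem.
So pud → gopudeka.

gopudeka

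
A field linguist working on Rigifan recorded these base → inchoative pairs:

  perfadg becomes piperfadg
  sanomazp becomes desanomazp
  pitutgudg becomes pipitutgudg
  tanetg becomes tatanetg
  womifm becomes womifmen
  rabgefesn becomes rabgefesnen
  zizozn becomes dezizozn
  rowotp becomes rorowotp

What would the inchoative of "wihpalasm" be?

perfadg and tanetg both end in -g yet inflect differently (piperfadg, tatanetg), so the final letter is not what conditions the rule; the second-to-last letter is.
"wihpalasm" has second-to-last letter 's'. The one such stem in the data (rabgefesn → rabgefesnen) adds -en, so the same rule applies.
So wihpalasm → wihpalasmen.

wihpalasmen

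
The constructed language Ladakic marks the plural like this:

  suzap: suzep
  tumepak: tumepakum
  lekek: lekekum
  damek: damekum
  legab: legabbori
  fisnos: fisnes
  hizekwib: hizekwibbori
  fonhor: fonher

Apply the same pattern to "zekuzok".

zekuzokum

tumepak and legab both have last vowel 'a' yet inflect differently (tumepakum, legabbori), so the last vowel is not what conditions the rule; the final letter is.
"zekuzok" ends in -k. The stems ending in -k (lekek → lekekum, tumepak → tumepakum, damek → damekum) add -um.
The other patterns: stems ending in -b double the final consonant and add -ori; stems ending in -p, -r or -s change the last vowel to 'e'.
So zekuzok → zekuzokum.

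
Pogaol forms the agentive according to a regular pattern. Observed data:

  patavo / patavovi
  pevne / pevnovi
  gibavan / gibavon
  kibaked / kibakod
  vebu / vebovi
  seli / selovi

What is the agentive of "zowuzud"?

kibaked and pevne both have last vowel 'e' yet inflect differently (kibakod, pevnovi), so the last vowel is not what conditions the rule; whether the stem ends in a vowel or a consonant is.
"zowuzud" ends in a consonant. The stems ending in a consonant (gibavan → gibavon, kibaked → kibakod) change the last vowel to 'o'.
The other pattern: stems ending in a vowel drop the final letter and add -ovi.
So zowuzud → zowuzod.

zowuzod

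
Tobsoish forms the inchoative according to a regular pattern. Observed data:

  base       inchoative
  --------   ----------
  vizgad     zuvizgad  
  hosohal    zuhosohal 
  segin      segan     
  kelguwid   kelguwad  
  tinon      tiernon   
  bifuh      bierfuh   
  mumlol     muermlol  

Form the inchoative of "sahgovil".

sahgoval

vizgad and kelguwid both end in -d yet inflect differently (zuvizgad, kelguwad), so the final letter is not what conditions the rule; the last vowel is.
"sahgovil" has last vowel 'i'. The stems whose last vowel is 'i' (segin → segan, kelguwid → kelguwad) change the last vowel to 'a'.
So sahgovil → sahgoval.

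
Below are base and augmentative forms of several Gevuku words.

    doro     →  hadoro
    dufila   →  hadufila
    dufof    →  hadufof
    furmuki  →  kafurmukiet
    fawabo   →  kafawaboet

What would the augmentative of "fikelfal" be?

doro and fawabo both end in -o yet inflect differently (hadoro, kafawaboet), so the final letter is not what conditions the rule; the first letter is.
"fikelfal" begins with f-. The stems beginning with f- (furmuki → kafurmukiet, fawabo → kafawaboet) add ka- … -et around the stem.
The other pattern: stems beginning with d- add the prefix ha-.
So fikelfal → kafikelfalet.

kafikelfalet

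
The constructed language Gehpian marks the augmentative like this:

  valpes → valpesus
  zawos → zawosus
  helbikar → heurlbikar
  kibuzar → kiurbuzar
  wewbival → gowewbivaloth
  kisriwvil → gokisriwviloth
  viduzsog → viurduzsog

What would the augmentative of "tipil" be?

gotipiloth

zawos and viduzsog both have last vowel 'o' yet inflect differently (zawosus, viurduzsog), so the last vowel is not what conditions the rule; the final letter is.
"tipil" ends in -l. The stems ending in -l (kisriwvil → gokisriwviloth, wewbival → gowewbivaloth) add go- … -oth around the stem.
The other patterns: stems ending in -s add -us; stems ending in -g or -r insert -ur- after the first vowel.
So tipil → gotipiloth.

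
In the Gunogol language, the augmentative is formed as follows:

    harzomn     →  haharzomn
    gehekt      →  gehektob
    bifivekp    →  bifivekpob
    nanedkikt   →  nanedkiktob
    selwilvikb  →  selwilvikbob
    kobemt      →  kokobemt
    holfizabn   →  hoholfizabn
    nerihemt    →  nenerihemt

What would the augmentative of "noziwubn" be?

"noziwubn" has second-to-last letter 'b'. The one such stem in the data (holfizabn → hoholfizabn) repeats the first consonant+vowel as a prefix (as do nerihemt, kobemt), so the same rule applies.
The other pattern: stems whose second-to-last letter is 'k' add -ob.
So noziwubn → nonoziwubn.

nonoziwubn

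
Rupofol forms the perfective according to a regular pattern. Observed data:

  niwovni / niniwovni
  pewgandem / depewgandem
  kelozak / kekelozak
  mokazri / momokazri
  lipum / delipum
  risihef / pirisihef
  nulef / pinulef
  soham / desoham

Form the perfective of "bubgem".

"bubgem" ends in -m. The stems ending in -m (soham → desoham, pewgandem → depewgandem, lipum → delipum) add the prefix de-.
The other patterns: stems ending in -f add the prefix pi-; stems ending in -i or -k repeat the first consonant+vowel as a prefix.
So bubgem → debubgem.

debubgem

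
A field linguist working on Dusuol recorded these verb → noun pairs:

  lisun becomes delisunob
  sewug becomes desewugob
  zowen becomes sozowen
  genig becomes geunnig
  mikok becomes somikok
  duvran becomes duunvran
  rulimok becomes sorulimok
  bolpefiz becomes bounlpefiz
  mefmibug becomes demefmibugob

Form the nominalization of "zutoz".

lisun and zowen both end in -n yet inflect differently (delisunob, sozowen), so the final letter is not what conditions the rule; the last vowel is.
"zutoz" has last vowel 'o'. The stems whose last vowel is 'o' (mikok → somikok, rulimok → sorulimok) add the prefix so-.
The other patterns: stems whose last vowel is 'u' add de- … -ob around the stem; stems whose last vowel is 'a' or 'i' insert -un- after the first vowel.
So zutoz → sozutoz.

sozutoz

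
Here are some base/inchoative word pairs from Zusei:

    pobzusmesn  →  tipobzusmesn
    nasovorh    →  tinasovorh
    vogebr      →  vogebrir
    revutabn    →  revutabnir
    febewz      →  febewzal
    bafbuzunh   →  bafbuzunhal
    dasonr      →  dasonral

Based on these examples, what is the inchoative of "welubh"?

"welubh" has second-to-last letter 'b'. The stems whose second-to-last letter is 'b' (vogebr → vogebrir, revutabn → revutabnir) add -ir.
The other patterns: stems whose second-to-last letter is 'r' or 's' add the prefix ti-; stems whose second-to-last letter is 'n' or 'w' add -al.
So welubh → welubhir.

welubhir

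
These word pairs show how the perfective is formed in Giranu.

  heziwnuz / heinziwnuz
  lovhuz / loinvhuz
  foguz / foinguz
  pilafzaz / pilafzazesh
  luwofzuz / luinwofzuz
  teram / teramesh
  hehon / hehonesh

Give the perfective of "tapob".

foguz and pilafzaz both end in -z yet inflect differently (foinguz, pilafzazesh), so the final letter is not what conditions the rule; the last vowel is.
"tapob" has last vowel 'o'. The one such stem in the data (hehon → hehonesh) adds -esh, so the same rule applies.
So tapob → tapobesh.

tapobesh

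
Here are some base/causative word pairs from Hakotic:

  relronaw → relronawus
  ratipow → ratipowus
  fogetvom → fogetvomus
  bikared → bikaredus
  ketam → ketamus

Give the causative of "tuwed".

Every pair shown (relronaw → relronawus, ratipow → ratipowus, fogetvom → fogetvomus, …) follows the same rule: add -us.
So tuwed → tuwedus.

tuwedus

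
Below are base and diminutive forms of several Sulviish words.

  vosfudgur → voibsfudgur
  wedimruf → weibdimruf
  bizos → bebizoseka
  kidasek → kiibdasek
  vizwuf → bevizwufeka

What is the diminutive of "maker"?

wedimruf and vizwuf both end in -f yet inflect differently (weibdimruf, bevizwufeka), so the final letter is not what conditions the rule; the number of vowels is.
"maker" has 2 vowels. The stems with 2 vowels (bizos → bebizoseka, vizwuf → bevizwufeka) add be- … -eka around the stem.
So maker → bemakereka.

bemakereka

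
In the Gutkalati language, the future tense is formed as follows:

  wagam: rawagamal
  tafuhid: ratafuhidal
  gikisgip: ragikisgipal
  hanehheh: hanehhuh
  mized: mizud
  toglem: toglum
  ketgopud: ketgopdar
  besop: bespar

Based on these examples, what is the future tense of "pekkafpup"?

pekkafppar

tafuhid and mized both end in -d yet inflect differently (ratafuhidal, mizud), so the final letter is not what conditions the rule; the last vowel is.
"pekkafpup" has last vowel 'u'. The one such stem in the data (ketgopud → ketgopdar) deletes the last vowel and adds -ar (as does besop), so the same rule applies.
So pekkafpup → pekkafppar.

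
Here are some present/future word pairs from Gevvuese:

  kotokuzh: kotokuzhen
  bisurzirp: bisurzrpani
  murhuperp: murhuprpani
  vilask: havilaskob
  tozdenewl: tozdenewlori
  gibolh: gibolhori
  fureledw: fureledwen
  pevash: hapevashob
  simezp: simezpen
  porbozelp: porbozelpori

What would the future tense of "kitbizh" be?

kitbizhen

porbozelp and murhuperp both end in -p yet inflect differently (porbozelpori, murhuprpani), so the final letter is not what conditions the rule; the second-to-last letter is.
"kitbizh" has second-to-last letter 'z'. The stems whose second-to-last letter is 'z' (kotokuzh → kotokuzhen, simezp → simezpen) add -en.
So kitbizh → kitbizhen.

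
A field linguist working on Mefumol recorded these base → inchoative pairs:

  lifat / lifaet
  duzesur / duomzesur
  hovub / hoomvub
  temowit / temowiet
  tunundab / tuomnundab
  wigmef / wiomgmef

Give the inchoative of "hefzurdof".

heomfzurdof

lifat and tunundab both have last vowel 'a' yet inflect differently (lifaet, tuomnundab), so the last vowel is not what conditions the rule; the final letter is.
"hefzurdof" ends in -f. The one such stem in the data (wigmef → wiomgmef) inserts -om- after the first vowel (as do duzesur, tunundab), so the same rule applies.
So hefzurdof → heomfzurdof.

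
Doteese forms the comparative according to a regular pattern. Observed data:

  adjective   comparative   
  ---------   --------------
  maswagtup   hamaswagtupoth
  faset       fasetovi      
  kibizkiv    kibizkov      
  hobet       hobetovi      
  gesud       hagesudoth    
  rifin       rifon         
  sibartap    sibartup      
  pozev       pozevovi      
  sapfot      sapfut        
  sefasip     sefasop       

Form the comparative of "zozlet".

pozev and kibizkiv both end in -v yet inflect differently (pozevovi, kibizkov), so the final letter is not what conditions the rule; the last vowel is.
"zozlet" has last vowel 'e'. The stems whose last vowel is 'e' (pozev → pozevovi, hobet → hobetovi, faset → fasetovi) add -ovi.
So zozlet → zozletovi.

zozletovi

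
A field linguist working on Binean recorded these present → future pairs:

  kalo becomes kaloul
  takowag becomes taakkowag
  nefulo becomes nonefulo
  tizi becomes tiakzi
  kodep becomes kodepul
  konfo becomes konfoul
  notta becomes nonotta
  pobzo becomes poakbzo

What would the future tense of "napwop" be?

nonapwop

nefulo and kalo both end in -o yet inflect differently (nonefulo, kaloul), so the final letter is not what conditions the rule; the first letter is.
"napwop" begins with n-. The stems beginning with n- (notta → nonotta, nefulo → nonefulo) add the prefix no-.
The other patterns: stems beginning with k- add -ul; stems beginning with p- or t- insert -ak- after the first vowel.
So napwop → nonapwop.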